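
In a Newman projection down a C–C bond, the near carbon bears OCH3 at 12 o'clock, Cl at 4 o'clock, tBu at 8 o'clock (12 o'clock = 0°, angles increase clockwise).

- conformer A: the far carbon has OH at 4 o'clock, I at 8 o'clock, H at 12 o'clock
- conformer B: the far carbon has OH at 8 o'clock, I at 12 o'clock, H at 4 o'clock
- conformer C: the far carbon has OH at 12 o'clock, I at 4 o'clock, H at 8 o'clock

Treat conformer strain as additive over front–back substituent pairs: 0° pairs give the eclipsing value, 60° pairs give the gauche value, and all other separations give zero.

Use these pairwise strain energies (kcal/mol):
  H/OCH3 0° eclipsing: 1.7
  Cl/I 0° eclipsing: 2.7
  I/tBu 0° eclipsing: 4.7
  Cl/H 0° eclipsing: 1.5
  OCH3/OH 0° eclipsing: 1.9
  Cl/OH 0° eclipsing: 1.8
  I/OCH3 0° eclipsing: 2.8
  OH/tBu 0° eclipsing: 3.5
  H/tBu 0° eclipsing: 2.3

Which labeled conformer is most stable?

C

A (eclipsed): OCH3–H eclipsed, Cl–OH eclipsed, tBu–I eclipsed; 1.7 + 1.8 + 4.7 = 8.2 kcal/mol.
B (eclipsed): OCH3–I eclipsed, Cl–H eclipsed, tBu–OH eclipsed; 2.8 + 1.5 + 3.5 = 7.8 kcal/mol.
C (eclipsed): OCH3–OH eclipsed, Cl–I eclipsed, tBu–H eclipsed; 1.9 + 2.7 + 2.3 = 6.9 kcal/mol.
C has the lowest total (6.9 kcal/mol).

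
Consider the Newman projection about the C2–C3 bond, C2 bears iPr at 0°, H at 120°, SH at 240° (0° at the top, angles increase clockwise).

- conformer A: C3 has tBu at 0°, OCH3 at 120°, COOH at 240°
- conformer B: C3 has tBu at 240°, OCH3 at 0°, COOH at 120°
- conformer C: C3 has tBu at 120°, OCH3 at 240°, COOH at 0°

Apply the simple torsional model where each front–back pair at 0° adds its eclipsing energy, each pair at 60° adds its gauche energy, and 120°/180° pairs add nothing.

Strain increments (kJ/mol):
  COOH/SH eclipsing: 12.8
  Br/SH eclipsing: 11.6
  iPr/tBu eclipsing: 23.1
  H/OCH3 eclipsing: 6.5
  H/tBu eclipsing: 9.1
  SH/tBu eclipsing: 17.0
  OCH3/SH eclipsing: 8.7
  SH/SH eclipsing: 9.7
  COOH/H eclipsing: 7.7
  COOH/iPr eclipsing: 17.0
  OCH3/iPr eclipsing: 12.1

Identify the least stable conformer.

A (eclipsed): iPr(0°)/tBu(0°) eclipsed 23.1; H(120°)/OCH3(120°) eclipsed 6.5; SH(240°)/COOH(240°) eclipsed 12.8 → 42.4 kJ/mol.
B (eclipsed): iPr(0°)/OCH3(0°) eclipsed 12.1; H(120°)/COOH(120°) eclipsed 7.7; SH(240°)/tBu(240°) eclipsed 17.0 → 36.8 kJ/mol.
C (eclipsed): iPr(0°)/COOH(0°) eclipsed 17.0; H(120°)/tBu(120°) eclipsed 9.1; SH(240°)/OCH3(240°) eclipsed 8.7 → 34.8 kJ/mol.
A has the highest total (42.4 kJ/mol).

A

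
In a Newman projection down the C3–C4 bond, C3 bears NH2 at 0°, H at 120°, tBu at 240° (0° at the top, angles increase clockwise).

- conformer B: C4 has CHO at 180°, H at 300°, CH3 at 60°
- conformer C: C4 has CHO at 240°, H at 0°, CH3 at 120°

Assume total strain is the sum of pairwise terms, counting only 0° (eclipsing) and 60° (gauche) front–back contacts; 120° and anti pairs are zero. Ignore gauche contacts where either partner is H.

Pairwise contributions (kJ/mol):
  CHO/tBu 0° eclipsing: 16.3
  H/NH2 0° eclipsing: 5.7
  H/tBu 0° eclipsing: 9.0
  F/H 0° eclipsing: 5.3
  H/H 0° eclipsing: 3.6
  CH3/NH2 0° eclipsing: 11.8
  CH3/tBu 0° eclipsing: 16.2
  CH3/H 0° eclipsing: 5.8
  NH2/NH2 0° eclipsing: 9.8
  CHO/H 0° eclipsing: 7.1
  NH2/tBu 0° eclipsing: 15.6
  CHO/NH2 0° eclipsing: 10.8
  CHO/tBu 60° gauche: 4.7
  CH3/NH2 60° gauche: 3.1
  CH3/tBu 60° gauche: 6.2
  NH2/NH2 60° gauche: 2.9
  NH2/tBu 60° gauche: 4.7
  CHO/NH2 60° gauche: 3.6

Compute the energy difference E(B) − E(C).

B (staggered): NH2(0°)/CH3(60°) gauche 3.1; tBu(240°)/CHO(180°) gauche 4.7 → 7.8 kJ/mol.
C (eclipsed): NH2(0°)/H(0°) eclipsed 5.7; H(120°)/CH3(120°) eclipsed 5.8; tBu(240°)/CHO(240°) eclipsed 16.3 → 27.8 kJ/mol.
E(B) − E(C) = 7.8 − 27.8 = -20.0 kJ/mol.

-20.0 kJ/mol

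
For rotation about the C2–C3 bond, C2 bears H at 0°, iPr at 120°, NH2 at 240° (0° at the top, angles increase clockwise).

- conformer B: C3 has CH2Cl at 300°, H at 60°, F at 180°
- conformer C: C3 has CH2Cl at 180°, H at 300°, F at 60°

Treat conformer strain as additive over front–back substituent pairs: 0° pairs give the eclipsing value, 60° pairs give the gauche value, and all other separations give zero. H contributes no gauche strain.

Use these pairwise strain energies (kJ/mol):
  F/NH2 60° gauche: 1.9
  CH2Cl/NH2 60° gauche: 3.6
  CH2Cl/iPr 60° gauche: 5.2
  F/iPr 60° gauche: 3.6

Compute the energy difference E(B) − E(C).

B (staggered): iPr(120°)/F(180°) gauche 3.6; NH2(240°)/CH2Cl(300°) gauche 3.6; NH2(240°)/F(180°) gauche 1.9 → 9.1 kJ/mol.
C (staggered): iPr(120°)/CH2Cl(180°) gauche 5.2; iPr(120°)/F(60°) gauche 3.6; NH2(240°)/CH2Cl(180°) gauche 3.6 → 12.4 kJ/mol.
E(B) − E(C) = 9.1 − 12.4 = -3.3 kJ/mol.

-3.3 kJ/mol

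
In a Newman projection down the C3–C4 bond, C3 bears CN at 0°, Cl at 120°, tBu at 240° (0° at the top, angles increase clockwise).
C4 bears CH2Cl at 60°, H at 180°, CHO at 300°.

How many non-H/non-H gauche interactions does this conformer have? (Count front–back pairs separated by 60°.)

4

Non-H gauche pairs: CN(0°)/CH2Cl(60°); CN(0°)/CHO(300°); Cl(120°)/CH2Cl(60°); tBu(240°)/CHO(300°) — 4 interactions.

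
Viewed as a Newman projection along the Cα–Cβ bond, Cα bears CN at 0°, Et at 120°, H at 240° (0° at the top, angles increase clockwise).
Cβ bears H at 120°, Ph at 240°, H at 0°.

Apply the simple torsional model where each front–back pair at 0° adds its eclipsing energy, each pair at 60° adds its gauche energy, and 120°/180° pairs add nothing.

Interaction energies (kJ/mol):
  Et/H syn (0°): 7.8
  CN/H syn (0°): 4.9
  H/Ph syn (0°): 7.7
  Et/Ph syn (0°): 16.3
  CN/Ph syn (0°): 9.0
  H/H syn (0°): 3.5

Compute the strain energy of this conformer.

This conformer is eclipsed. CN at 0° is eclipsed with H at 0° (4.9); Et at 120° is eclipsed with H at 120° (7.8); H at 240° is eclipsed with Ph at 240° (7.7). Total 20.4 kJ/mol.

20.4 kJ/mol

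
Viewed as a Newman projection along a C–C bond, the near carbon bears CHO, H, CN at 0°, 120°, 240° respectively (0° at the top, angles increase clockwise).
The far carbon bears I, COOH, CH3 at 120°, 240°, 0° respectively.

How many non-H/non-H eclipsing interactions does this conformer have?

2

Non-H eclipsing pairs: CHO(0°)/CH3(0°); CN(240°)/COOH(240°) — 2 interactions.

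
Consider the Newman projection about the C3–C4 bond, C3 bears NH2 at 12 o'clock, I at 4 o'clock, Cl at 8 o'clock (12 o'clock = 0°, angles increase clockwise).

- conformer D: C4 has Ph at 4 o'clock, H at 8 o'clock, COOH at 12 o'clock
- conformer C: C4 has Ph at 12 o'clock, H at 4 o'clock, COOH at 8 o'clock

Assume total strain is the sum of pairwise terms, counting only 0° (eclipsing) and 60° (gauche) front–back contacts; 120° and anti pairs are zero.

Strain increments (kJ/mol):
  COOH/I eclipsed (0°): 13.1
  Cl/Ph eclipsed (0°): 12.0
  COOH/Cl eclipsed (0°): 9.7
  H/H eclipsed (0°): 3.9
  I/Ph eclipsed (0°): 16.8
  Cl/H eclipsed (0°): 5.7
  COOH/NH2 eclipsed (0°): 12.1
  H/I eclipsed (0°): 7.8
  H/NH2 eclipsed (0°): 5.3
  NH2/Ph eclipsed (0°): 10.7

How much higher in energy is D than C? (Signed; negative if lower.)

D (eclipsed): NH2(0°)/COOH(0°) eclipsed 12.1; I(120°)/Ph(120°) eclipsed 16.8; Cl(240°)/H(240°) eclipsed 5.7 → 34.6 kJ/mol.
C (eclipsed): NH2(0°)/Ph(0°) eclipsed 10.7; I(120°)/H(120°) eclipsed 7.8; Cl(240°)/COOH(240°) eclipsed 9.7 → 28.2 kJ/mol.
E(D) − E(C) = 34.6 − 28.2 = +6.4 kJ/mol.

+6.4 kJ/mol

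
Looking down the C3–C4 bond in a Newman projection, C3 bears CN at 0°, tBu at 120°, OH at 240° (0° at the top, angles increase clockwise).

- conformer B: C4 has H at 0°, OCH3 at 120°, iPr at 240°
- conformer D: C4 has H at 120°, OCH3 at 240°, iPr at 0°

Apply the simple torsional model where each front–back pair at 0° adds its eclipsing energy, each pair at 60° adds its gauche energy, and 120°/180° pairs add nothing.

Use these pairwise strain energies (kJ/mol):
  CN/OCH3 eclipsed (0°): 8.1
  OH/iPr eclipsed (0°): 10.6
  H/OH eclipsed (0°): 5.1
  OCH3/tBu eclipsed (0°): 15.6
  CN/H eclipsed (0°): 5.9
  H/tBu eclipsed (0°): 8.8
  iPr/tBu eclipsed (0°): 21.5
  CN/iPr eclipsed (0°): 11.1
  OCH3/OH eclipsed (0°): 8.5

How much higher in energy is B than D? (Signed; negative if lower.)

+3.7 kJ/mol

B (eclipsed): CN–H eclipsed, tBu–OCH3 eclipsed, OH–iPr eclipsed; 5.9 + 15.6 + 10.6 = 32.1 kJ/mol.
D (eclipsed): CN–iPr eclipsed, tBu–H eclipsed, OH–OCH3 eclipsed; 11.1 + 8.8 + 8.5 = 28.4 kJ/mol.
E(B) − E(D) = 32.1 − 28.4 = +3.7 kJ/mol.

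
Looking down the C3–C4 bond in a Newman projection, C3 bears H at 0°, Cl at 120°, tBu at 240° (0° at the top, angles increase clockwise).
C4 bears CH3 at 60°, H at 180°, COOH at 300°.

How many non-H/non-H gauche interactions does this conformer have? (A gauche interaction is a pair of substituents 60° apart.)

2

Non-H gauche pairs: Cl(120°)/CH3(60°); tBu(240°)/COOH(300°) — 2 interactions.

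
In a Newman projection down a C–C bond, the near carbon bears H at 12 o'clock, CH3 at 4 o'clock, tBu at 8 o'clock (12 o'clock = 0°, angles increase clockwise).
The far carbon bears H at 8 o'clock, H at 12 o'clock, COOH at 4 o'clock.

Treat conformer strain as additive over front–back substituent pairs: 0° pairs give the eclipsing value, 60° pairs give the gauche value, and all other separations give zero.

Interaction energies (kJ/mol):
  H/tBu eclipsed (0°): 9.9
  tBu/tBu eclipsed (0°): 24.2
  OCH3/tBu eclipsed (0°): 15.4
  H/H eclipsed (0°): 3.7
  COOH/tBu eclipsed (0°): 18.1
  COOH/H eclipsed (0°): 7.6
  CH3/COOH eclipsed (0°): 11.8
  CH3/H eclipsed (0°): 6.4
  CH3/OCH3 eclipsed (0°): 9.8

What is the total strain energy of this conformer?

25.4 kJ/mol

This conformer (eclipsed): H–H eclipsed, CH3–COOH eclipsed, tBu–H eclipsed; 3.7 + 11.8 + 9.9 = 25.4 kJ/mol.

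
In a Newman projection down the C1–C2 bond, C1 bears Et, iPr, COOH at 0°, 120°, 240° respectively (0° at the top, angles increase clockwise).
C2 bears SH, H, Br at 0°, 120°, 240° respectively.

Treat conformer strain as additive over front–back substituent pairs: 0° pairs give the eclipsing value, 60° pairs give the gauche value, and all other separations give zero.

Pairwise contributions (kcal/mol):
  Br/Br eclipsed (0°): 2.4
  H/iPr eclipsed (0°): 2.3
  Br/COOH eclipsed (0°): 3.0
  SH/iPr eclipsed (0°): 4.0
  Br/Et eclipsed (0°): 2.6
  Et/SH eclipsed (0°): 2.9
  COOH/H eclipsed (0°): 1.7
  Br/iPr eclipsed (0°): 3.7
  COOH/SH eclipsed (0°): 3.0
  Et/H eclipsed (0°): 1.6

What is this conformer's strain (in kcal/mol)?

This conformer (eclipsed): Et–SH eclipsed, iPr–H eclipsed, COOH–Br eclipsed; 2.9 + 2.3 + 3.0 = 8.2 kcal/mol.

8.2 kcal/mol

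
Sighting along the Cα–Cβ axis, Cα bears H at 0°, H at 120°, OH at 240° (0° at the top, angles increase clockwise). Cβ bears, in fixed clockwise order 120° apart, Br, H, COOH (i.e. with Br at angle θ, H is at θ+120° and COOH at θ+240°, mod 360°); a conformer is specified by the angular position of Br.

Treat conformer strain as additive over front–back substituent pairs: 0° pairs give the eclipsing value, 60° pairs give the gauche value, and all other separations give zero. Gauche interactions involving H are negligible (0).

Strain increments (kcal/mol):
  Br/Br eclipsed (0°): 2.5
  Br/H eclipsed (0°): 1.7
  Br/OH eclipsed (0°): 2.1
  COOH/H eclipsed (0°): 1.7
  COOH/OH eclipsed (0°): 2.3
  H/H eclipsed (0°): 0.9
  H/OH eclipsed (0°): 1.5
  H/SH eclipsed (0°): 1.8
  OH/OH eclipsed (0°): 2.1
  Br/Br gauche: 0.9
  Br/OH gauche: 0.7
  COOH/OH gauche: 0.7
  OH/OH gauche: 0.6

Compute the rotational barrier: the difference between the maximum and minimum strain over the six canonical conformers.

Br at 0° (eclipsed): H(0°)/Br(0°) eclipsed 1.7; H(120°)/H(120°) eclipsed 0.9; OH(240°)/COOH(240°) eclipsed 2.3 → 4.9 kcal/mol.
Br at 60° (staggered): OH(240°)/COOH(300°) gauche 0.7 → 0.7 kcal/mol.
Br at 120° (eclipsed): H(0°)/COOH(0°) eclipsed 1.7; H(120°)/Br(120°) eclipsed 1.7; OH(240°)/H(240°) eclipsed 1.5 → 4.9 kcal/mol.
Br at 180° (staggered): OH(240°)/Br(180°) gauche 0.7 → 0.7 kcal/mol.
Br at 240° (eclipsed): H(0°)/H(0°) eclipsed 0.9; H(120°)/COOH(120°) eclipsed 1.7; OH(240°)/Br(240°) eclipsed 2.1 → 4.7 kcal/mol.
Br at 300° (staggered): OH(240°)/Br(300°) gauche 0.7; OH(240°)/COOH(180°) gauche 0.7 → 1.4 kcal/mol.
Max at 0° (4.9 kcal/mol), min at 60° (0.7 kcal/mol); barrier = 4.2 kcal/mol.

4.2 kcal/mol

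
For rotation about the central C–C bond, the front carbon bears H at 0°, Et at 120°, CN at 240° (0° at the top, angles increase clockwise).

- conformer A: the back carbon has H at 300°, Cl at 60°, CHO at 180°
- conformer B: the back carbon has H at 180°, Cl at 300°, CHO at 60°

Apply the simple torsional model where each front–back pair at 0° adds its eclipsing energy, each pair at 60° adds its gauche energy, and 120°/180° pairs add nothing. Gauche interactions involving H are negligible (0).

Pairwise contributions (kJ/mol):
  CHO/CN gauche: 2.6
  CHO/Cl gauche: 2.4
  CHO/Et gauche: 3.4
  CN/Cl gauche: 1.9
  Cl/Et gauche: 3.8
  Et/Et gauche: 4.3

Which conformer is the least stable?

A (staggered): Et–Cl gauche, Et–CHO gauche, CN–CHO gauche; 3.8 + 3.4 + 2.6 = 9.8 kJ/mol.
B (staggered): Et–CHO gauche, CN–Cl gauche; 3.4 + 1.9 = 5.3 kJ/mol.
A has the highest total (9.8 kJ/mol).

A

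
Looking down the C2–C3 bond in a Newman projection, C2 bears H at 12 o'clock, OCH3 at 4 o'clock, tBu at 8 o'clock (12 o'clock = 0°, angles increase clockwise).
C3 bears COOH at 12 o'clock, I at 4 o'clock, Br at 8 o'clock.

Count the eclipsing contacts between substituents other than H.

2

Non-H eclipsing pairs: OCH3(120°)/I(120°); tBu(240°)/Br(240°) — 2 interactions.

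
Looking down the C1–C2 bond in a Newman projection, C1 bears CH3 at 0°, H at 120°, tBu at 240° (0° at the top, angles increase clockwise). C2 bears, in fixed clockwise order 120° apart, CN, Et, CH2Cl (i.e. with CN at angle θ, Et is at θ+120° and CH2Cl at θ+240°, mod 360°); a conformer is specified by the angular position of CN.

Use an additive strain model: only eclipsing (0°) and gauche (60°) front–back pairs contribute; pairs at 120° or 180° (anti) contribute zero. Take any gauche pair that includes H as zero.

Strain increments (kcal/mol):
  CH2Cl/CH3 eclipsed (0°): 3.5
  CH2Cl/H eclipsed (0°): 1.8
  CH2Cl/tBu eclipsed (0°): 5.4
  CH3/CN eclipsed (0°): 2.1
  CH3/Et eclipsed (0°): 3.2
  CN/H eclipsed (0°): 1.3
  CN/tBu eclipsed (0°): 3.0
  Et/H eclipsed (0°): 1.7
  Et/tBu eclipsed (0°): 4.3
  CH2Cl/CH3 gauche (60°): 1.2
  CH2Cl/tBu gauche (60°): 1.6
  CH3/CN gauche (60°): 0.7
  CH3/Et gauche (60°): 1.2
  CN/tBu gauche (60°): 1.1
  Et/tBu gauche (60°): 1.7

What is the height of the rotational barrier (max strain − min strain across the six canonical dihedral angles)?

CN at 0° (eclipsed): CH3–CN eclipsed, H–Et eclipsed, tBu–CH2Cl eclipsed; 2.1 + 1.7 + 5.4 = 9.2 kcal/mol.
CN at 60° (staggered): CH3–CN gauche, CH3–CH2Cl gauche, tBu–Et gauche, tBu–CH2Cl gauche; 0.7 + 1.2 + 1.7 + 1.6 = 5.2 kcal/mol.
CN at 120° (eclipsed): CH3–CH2Cl eclipsed, H–CN eclipsed, tBu–Et eclipsed; 3.5 + 1.3 + 4.3 = 9.1 kcal/mol.
CN at 180° (staggered): CH3–Et gauche, CH3–CH2Cl gauche, tBu–CN gauche, tBu–Et gauche; 1.2 + 1.2 + 1.1 + 1.7 = 5.2 kcal/mol.
CN at 240° (eclipsed): CH3–Et eclipsed, H–CH2Cl eclipsed, tBu–CN eclipsed; 3.2 + 1.8 + 3.0 = 8.0 kcal/mol.
CN at 300° (staggered): CH3–CN gauche, CH3–Et gauche, tBu–CN gauche, tBu–CH2Cl gauche; 0.7 + 1.2 + 1.1 + 1.6 = 4.6 kcal/mol.
Max at 0° (9.2 kcal/mol), min at 300° (4.6 kcal/mol); barrier = 4.6 kcal/mol.

4.6 kcal/mol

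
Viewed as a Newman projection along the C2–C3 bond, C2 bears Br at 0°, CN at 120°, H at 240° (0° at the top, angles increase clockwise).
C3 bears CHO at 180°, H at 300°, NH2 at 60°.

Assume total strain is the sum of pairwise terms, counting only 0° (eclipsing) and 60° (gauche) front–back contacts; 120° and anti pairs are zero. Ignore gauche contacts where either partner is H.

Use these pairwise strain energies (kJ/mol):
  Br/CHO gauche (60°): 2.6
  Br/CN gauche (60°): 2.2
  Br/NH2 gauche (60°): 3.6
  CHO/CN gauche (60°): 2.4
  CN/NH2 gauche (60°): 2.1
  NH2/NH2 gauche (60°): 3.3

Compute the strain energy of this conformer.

8.1 kJ/mol

This conformer (staggered): Br–NH2 gauche, CN–CHO gauche, CN–NH2 gauche; 3.6 + 2.4 + 2.1 = 8.1 kJ/mol.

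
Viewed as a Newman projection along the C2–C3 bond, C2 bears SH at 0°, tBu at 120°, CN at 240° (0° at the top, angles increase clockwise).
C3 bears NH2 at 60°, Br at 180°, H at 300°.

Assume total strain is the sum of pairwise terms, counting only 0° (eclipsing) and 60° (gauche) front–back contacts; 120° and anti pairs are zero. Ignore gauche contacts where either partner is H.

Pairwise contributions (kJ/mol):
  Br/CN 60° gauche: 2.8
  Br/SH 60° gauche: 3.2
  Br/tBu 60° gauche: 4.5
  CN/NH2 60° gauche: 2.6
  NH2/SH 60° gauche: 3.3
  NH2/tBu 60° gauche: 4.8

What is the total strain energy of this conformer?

This conformer (staggered): SH(0°)/NH2(60°) gauche 3.3; tBu(120°)/NH2(60°) gauche 4.8; tBu(120°)/Br(180°) gauche 4.5; CN(240°)/Br(180°) gauche 2.8 → 15.4 kJ/mol.

15.4 kJ/mol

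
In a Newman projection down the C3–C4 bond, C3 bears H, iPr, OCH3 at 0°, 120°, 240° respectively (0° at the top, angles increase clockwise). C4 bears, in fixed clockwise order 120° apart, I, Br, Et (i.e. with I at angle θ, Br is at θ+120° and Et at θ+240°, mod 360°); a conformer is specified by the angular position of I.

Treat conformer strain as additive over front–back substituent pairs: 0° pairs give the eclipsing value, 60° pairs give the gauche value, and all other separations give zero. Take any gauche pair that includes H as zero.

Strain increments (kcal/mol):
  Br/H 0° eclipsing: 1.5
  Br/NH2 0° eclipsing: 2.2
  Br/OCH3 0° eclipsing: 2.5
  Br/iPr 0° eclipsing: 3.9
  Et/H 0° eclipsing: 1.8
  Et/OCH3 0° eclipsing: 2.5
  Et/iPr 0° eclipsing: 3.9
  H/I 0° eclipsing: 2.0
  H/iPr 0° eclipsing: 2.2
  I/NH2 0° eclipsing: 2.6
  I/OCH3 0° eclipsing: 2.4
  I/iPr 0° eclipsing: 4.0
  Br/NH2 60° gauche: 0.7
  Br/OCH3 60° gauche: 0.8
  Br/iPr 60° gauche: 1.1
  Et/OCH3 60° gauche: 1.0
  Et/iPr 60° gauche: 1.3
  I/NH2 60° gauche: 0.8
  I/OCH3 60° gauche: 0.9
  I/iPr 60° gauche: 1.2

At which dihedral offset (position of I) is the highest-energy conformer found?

I at 0° (eclipsed): H(0°)/I(0°) eclipsed 2.0; iPr(120°)/Br(120°) eclipsed 3.9; OCH3(240°)/Et(240°) eclipsed 2.5 → 8.4 kcal/mol.
I at 60° (staggered): iPr(120°)/I(60°) gauche 1.2; iPr(120°)/Br(180°) gauche 1.1; OCH3(240°)/Br(180°) gauche 0.8; OCH3(240°)/Et(300°) gauche 1.0 → 4.1 kcal/mol.
I at 120° (eclipsed): H(0°)/Et(0°) eclipsed 1.8; iPr(120°)/I(120°) eclipsed 4.0; OCH3(240°)/Br(240°) eclipsed 2.5 → 8.3 kcal/mol.
I at 180° (staggered): iPr(120°)/I(180°) gauche 1.2; iPr(120°)/Et(60°) gauche 1.3; OCH3(240°)/I(180°) gauche 0.9; OCH3(240°)/Br(300°) gauche 0.8 → 4.2 kcal/mol.
I at 240° (eclipsed): H(0°)/Br(0°) eclipsed 1.5; iPr(120°)/Et(120°) eclipsed 3.9; OCH3(240°)/I(240°) eclipsed 2.4 → 7.8 kcal/mol.
I at 300° (staggered): iPr(120°)/Br(60°) gauche 1.1; iPr(120°)/Et(180°) gauche 1.3; OCH3(240°)/I(300°) gauche 0.9; OCH3(240°)/Et(180°) gauche 1.0 → 4.3 kcal/mol.
The maximum (8.4 kcal/mol) occurs with I at 0°.

0°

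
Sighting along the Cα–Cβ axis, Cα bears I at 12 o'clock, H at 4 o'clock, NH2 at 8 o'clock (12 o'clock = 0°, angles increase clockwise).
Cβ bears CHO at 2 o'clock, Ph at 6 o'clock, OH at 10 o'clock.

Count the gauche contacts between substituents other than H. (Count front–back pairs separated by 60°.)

Non-H gauche pairs: I(0°)/CHO(60°); I(0°)/OH(300°); NH2(240°)/Ph(180°); NH2(240°)/OH(300°) — 4 interactions.

4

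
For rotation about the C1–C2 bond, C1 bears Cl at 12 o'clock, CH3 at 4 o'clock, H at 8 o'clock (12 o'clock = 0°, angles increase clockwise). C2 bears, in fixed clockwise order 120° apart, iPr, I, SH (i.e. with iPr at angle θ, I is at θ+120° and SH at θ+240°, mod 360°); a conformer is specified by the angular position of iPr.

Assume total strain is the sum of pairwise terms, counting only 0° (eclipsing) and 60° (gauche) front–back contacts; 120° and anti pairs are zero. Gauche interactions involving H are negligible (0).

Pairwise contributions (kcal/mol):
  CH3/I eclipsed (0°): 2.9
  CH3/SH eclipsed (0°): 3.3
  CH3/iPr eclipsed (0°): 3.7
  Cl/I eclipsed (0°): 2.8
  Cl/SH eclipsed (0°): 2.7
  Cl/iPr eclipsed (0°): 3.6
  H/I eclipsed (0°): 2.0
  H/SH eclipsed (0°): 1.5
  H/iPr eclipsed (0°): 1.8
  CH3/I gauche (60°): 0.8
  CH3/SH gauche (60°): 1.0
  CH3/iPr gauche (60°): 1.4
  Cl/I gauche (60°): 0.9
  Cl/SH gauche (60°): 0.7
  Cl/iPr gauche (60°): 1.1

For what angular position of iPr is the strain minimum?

iPr at 0° (eclipsed): Cl–iPr eclipsed, CH3–I eclipsed, H–SH eclipsed; 3.6 + 2.9 + 1.5 = 8.0 kcal/mol.
iPr at 60° (staggered): Cl–iPr gauche, Cl–SH gauche, CH3–iPr gauche, CH3–I gauche; 1.1 + 0.7 + 1.4 + 0.8 = 4.0 kcal/mol.
iPr at 120° (eclipsed): Cl–SH eclipsed, CH3–iPr eclipsed, H–I eclipsed; 2.7 + 3.7 + 2.0 = 8.4 kcal/mol.
iPr at 180° (staggered): Cl–I gauche, Cl–SH gauche, CH3–iPr gauche, CH3–SH gauche; 0.9 + 0.7 + 1.4 + 1.0 = 4.0 kcal/mol.
iPr at 240° (eclipsed): Cl–I eclipsed, CH3–SH eclipsed, H–iPr eclipsed; 2.8 + 3.3 + 1.8 = 7.9 kcal/mol.
iPr at 300° (staggered): Cl–iPr gauche, Cl–I gauche, CH3–I gauche, CH3–SH gauche; 1.1 + 0.9 + 0.8 + 1.0 = 3.8 kcal/mol.
The minimum (3.8 kcal/mol) occurs with iPr at 300°.

300°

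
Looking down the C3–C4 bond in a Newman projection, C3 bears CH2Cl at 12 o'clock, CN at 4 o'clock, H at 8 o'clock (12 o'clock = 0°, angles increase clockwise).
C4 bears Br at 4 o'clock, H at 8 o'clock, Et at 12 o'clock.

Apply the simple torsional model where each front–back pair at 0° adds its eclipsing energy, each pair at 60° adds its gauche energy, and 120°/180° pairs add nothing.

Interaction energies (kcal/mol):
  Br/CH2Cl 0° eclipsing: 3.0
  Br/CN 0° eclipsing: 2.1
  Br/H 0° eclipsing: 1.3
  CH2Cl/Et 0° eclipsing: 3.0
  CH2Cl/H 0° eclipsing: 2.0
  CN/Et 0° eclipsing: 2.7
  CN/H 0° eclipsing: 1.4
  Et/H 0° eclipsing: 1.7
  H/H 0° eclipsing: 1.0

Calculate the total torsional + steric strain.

This conformer (eclipsed): CH2Cl(0°)/Et(0°) eclipsed 3.0; CN(120°)/Br(120°) eclipsed 2.1; H(240°)/H(240°) eclipsed 1.0 → 6.1 kcal/mol.

6.1 kcal/mol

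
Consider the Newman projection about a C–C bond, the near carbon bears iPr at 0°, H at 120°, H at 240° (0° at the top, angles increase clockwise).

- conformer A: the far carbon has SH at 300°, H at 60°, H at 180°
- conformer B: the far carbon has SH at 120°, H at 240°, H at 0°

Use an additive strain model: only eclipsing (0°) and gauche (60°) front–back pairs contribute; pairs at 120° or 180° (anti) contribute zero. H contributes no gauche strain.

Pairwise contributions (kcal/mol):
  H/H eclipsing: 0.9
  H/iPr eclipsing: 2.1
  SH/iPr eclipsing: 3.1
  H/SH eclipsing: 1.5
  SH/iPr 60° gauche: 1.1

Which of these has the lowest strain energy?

A (staggered): iPr(0°)/SH(300°) gauche 1.1 → 1.1 kcal/mol.
B (eclipsed): iPr(0°)/H(0°) eclipsed 2.1; H(120°)/SH(120°) eclipsed 1.5; H(240°)/H(240°) eclipsed 0.9 → 4.5 kcal/mol.
A has the lowest total (1.1 kcal/mol).

A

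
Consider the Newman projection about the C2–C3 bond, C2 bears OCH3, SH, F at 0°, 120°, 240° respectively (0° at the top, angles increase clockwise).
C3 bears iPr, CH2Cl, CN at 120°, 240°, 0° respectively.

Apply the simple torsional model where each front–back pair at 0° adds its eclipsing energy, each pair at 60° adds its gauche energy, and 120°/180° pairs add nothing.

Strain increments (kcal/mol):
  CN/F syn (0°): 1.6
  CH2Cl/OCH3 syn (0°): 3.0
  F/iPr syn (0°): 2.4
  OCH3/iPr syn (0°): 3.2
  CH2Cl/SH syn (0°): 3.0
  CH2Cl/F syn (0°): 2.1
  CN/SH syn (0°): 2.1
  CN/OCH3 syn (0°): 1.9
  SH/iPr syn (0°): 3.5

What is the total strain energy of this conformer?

This conformer (eclipsed): OCH3–CN eclipsed, SH–iPr eclipsed, F–CH2Cl eclipsed; 1.9 + 3.5 + 2.1 = 7.5 kcal/mol.

7.5 kcal/mol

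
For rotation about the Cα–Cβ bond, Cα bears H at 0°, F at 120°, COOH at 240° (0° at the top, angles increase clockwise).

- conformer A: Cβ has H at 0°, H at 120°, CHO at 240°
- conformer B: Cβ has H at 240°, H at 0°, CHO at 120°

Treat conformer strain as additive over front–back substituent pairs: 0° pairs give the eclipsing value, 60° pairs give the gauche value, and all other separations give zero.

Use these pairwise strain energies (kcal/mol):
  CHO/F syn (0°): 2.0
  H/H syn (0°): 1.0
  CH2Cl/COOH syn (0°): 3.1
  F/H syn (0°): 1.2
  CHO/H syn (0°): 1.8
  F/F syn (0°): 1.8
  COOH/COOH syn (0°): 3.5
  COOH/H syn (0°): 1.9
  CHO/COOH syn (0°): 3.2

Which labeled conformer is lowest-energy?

B

A (eclipsed): H(0°)/H(0°) eclipsed 1.0; F(120°)/H(120°) eclipsed 1.2; COOH(240°)/CHO(240°) eclipsed 3.2 → 5.4 kcal/mol.
B (eclipsed): H(0°)/H(0°) eclipsed 1.0; F(120°)/CHO(120°) eclipsed 2.0; COOH(240°)/H(240°) eclipsed 1.9 → 4.9 kcal/mol.
B has the lowest total (4.9 kcal/mol).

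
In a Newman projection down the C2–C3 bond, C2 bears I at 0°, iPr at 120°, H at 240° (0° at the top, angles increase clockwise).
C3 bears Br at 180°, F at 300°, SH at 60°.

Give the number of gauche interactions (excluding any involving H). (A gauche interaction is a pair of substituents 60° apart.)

Non-H gauche pairs: I(0°)/F(300°); I(0°)/SH(60°); iPr(120°)/Br(180°); iPr(120°)/SH(60°) — 4 interactions.

4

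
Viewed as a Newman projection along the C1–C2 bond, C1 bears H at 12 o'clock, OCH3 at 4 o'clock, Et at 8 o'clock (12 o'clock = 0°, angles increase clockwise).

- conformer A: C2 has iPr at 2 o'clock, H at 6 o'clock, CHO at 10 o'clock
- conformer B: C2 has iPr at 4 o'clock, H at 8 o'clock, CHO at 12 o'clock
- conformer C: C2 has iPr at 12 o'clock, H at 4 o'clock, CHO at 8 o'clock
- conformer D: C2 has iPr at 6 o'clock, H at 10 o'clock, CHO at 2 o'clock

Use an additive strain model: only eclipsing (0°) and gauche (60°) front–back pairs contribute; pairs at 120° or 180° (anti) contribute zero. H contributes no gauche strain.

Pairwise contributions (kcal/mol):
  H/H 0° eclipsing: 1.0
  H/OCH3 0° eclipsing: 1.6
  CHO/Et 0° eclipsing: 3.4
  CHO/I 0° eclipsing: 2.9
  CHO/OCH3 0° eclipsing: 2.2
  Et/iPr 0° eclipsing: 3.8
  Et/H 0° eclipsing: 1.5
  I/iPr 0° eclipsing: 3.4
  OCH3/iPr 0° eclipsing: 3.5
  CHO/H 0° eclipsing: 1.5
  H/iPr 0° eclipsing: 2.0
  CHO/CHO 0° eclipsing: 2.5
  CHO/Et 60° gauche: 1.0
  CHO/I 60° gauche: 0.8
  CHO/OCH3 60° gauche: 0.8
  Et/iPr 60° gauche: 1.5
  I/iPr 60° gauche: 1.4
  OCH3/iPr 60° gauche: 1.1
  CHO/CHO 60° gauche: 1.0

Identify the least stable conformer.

A (staggered): OCH3–iPr gauche, Et–CHO gauche; 1.1 + 1.0 = 2.1 kcal/mol.
B (eclipsed): H–CHO eclipsed, OCH3–iPr eclipsed, Et–H eclipsed; 1.5 + 3.5 + 1.5 = 6.5 kcal/mol.
C (eclipsed): H–iPr eclipsed, OCH3–H eclipsed, Et–CHO eclipsed; 2.0 + 1.6 + 3.4 = 7.0 kcal/mol.
D (staggered): OCH3–iPr gauche, OCH3–CHO gauche, Et–iPr gauche; 1.1 + 0.8 + 1.5 = 3.4 kcal/mol.
C has the highest total (7.0 kcal/mol).

C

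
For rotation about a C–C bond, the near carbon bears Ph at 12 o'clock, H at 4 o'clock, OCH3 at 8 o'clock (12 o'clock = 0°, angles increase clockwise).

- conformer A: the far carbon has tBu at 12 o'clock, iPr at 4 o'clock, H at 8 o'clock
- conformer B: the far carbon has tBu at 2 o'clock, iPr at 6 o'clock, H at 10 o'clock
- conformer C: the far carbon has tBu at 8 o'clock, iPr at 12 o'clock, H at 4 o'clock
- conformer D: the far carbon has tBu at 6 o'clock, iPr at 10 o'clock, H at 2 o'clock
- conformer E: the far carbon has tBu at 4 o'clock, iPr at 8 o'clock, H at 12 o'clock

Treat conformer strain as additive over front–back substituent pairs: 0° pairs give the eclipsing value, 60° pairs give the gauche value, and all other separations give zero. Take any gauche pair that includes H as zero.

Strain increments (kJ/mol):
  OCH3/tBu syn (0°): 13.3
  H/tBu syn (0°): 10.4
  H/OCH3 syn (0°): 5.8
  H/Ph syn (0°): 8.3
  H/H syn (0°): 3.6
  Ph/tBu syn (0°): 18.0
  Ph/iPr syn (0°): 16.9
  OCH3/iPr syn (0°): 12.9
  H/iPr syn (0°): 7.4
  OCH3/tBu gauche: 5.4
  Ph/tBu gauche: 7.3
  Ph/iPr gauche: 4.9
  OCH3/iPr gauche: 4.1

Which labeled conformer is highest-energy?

C

A is eclipsed. Ph at 0° is eclipsed with tBu at 0° (18.0); H at 120° is eclipsed with iPr at 120° (7.4); OCH3 at 240° is eclipsed with H at 240° (5.8). Total 31.2 kJ/mol.
B is staggered. Ph at 0° is gauche with tBu at 60° (7.3); OCH3 at 240° is gauche with iPr at 180° (4.1). Total 11.4 kJ/mol.
C is eclipsed. Ph at 0° is eclipsed with iPr at 0° (16.9); H at 120° is eclipsed with H at 120° (3.6); OCH3 at 240° is eclipsed with tBu at 240° (13.3). Total 33.8 kJ/mol.
D is staggered. Ph at 0° is gauche with iPr at 300° (4.9); OCH3 at 240° is gauche with tBu at 180° (5.4); OCH3 at 240° is gauche with iPr at 300° (4.1). Total 14.4 kJ/mol.
E is eclipsed. Ph at 0° is eclipsed with H at 0° (8.3); H at 120° is eclipsed with tBu at 120° (10.4); OCH3 at 240° is eclipsed with iPr at 240° (12.9). Total 31.6 kJ/mol.
C has the highest total (33.8 kJ/mol).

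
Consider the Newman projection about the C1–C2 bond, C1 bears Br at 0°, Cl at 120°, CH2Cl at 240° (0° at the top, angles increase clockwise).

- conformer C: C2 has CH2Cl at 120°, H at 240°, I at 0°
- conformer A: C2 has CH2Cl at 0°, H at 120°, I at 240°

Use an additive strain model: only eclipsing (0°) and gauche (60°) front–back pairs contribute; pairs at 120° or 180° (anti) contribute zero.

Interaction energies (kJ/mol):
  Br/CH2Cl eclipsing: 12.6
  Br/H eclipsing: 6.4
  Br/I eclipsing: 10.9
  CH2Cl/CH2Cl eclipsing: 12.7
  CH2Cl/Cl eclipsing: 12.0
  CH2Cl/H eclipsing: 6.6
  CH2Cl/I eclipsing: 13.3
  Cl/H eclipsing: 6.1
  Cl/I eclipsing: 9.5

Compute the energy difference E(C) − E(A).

C is eclipsed. Br at 0° is eclipsed with I at 0° (10.9); Cl at 120° is eclipsed with CH2Cl at 120° (12.0); CH2Cl at 240° is eclipsed with H at 240° (6.6). Total 29.5 kJ/mol.
A is eclipsed. Br at 0° is eclipsed with CH2Cl at 0° (12.6); Cl at 120° is eclipsed with H at 120° (6.1); CH2Cl at 240° is eclipsed with I at 240° (13.3). Total 32.0 kJ/mol.
E(C) − E(A) = 29.5 − 32.0 = -2.5 kJ/mol.

-2.5 kJ/mol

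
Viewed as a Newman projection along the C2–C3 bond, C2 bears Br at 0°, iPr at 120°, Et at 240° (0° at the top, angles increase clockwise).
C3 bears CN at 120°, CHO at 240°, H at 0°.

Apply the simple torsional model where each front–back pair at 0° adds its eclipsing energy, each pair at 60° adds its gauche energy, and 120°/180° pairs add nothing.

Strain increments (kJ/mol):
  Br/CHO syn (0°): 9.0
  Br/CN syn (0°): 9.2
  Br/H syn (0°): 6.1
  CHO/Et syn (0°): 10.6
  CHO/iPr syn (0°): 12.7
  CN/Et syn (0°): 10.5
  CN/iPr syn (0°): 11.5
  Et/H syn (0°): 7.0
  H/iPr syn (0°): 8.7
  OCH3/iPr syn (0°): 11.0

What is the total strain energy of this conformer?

This conformer (eclipsed): Br(0°)/H(0°) eclipsed 6.1; iPr(120°)/CN(120°) eclipsed 11.5; Et(240°)/CHO(240°) eclipsed 10.6 → 28.2 kJ/mol.

28.2 kJ/mol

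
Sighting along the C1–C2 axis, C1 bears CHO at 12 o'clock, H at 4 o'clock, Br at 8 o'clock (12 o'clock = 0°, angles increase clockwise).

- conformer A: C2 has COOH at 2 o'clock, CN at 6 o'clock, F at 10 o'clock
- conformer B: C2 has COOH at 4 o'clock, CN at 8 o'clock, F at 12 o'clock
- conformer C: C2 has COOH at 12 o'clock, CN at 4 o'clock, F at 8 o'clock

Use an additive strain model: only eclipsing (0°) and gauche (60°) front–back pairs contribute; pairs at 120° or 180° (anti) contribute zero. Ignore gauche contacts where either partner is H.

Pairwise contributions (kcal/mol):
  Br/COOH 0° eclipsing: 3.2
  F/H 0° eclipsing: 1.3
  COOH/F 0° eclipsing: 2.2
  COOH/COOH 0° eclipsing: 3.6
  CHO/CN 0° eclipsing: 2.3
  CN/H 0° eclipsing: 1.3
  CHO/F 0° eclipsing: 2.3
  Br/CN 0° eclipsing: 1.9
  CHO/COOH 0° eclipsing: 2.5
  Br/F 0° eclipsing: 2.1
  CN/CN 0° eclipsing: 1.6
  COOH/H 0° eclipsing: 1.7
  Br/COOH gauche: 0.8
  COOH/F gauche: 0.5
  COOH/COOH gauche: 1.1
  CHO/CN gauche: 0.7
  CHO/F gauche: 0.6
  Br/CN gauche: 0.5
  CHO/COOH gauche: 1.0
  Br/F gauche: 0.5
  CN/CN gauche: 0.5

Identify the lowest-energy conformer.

A (staggered): CHO–COOH gauche, CHO–F gauche, Br–CN gauche, Br–F gauche; 1.0 + 0.6 + 0.5 + 0.5 = 2.6 kcal/mol.
B (eclipsed): CHO–F eclipsed, H–COOH eclipsed, Br–CN eclipsed; 2.3 + 1.7 + 1.9 = 5.9 kcal/mol.
C (eclipsed): CHO–COOH eclipsed, H–CN eclipsed, Br–F eclipsed; 2.5 + 1.3 + 2.1 = 5.9 kcal/mol.
A has the lowest total (2.6 kcal/mol).

A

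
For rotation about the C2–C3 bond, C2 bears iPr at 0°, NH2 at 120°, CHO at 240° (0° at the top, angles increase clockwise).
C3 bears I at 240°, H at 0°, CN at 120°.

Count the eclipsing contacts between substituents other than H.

2

Non-H eclipsing pairs: NH2(120°)/CN(120°); CHO(240°)/I(240°) — 2 interactions.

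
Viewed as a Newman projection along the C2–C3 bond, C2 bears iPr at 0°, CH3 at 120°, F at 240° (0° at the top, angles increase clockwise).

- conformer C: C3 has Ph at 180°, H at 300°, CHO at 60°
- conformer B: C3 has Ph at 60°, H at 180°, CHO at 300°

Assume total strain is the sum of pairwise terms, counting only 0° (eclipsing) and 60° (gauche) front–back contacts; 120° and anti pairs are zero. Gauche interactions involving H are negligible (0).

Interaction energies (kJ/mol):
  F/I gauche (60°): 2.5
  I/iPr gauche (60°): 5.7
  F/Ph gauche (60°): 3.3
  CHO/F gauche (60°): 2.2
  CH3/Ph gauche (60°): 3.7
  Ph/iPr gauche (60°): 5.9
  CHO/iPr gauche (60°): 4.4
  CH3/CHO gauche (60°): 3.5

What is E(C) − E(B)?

-1.3 kJ/mol

C (staggered): iPr(0°)/CHO(60°) gauche 4.4; CH3(120°)/Ph(180°) gauche 3.7; CH3(120°)/CHO(60°) gauche 3.5; F(240°)/Ph(180°) gauche 3.3 → 14.9 kJ/mol.
B (staggered): iPr(0°)/Ph(60°) gauche 5.9; iPr(0°)/CHO(300°) gauche 4.4; CH3(120°)/Ph(60°) gauche 3.7; F(240°)/CHO(300°) gauche 2.2 → 16.2 kJ/mol.
E(C) − E(B) = 14.9 − 16.2 = -1.3 kJ/mol.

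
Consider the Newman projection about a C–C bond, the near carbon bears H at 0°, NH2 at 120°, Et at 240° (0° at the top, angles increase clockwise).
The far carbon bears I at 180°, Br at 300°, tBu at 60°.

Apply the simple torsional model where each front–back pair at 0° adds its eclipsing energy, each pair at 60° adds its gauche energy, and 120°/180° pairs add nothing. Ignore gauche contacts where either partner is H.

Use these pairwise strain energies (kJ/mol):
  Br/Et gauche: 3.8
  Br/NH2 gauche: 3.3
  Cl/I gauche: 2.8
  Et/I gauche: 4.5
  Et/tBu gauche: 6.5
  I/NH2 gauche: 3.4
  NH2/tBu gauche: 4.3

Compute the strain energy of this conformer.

16.0 kJ/mol

This conformer (staggered): NH2(120°)/I(180°) gauche 3.4; NH2(120°)/tBu(60°) gauche 4.3; Et(240°)/I(180°) gauche 4.5; Et(240°)/Br(300°) gauche 3.8 → 16.0 kJ/mol.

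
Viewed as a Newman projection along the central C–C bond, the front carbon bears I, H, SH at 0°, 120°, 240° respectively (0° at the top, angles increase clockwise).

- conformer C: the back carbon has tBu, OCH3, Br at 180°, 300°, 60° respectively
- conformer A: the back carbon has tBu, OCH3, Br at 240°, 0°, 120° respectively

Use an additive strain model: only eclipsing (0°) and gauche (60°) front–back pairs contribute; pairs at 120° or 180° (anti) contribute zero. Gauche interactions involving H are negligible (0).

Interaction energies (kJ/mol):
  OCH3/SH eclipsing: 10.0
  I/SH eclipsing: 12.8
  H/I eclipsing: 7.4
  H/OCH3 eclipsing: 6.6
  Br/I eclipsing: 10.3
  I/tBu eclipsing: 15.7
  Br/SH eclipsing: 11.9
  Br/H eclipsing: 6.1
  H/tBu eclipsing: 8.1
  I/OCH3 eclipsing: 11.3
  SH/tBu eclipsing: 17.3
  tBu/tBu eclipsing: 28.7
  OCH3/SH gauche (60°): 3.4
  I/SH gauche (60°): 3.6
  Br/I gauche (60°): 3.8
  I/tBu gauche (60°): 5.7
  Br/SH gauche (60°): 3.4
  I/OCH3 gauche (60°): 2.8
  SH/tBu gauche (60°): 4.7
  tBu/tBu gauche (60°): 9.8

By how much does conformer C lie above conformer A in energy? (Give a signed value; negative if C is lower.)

C is staggered. I at 0° is gauche with OCH3 at 300° (2.8); I at 0° is gauche with Br at 60° (3.8); SH at 240° is gauche with tBu at 180° (4.7); SH at 240° is gauche with OCH3 at 300° (3.4). Total 14.7 kJ/mol.
A is eclipsed. I at 0° is eclipsed with OCH3 at 0° (11.3); H at 120° is eclipsed with Br at 120° (6.1); SH at 240° is eclipsed with tBu at 240° (17.3). Total 34.7 kJ/mol.
E(C) − E(A) = 14.7 − 34.7 = -20.0 kJ/mol.

-20.0 kJ/mol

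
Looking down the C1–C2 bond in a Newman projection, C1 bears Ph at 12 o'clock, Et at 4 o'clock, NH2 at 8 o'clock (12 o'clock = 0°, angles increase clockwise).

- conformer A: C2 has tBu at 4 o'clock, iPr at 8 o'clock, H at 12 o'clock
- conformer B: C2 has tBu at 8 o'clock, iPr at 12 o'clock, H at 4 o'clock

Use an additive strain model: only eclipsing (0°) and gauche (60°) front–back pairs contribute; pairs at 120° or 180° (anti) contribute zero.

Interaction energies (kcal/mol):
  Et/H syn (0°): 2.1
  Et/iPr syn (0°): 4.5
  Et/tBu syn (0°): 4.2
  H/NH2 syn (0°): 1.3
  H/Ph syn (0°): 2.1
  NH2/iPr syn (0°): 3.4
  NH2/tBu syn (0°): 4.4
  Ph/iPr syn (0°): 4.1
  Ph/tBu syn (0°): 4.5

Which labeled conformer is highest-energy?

A is eclipsed. Ph at 0° is eclipsed with H at 0° (2.1); Et at 120° is eclipsed with tBu at 120° (4.2); NH2 at 240° is eclipsed with iPr at 240° (3.4). Total 9.7 kcal/mol.
B is eclipsed. Ph at 0° is eclipsed with iPr at 0° (4.1); Et at 120° is eclipsed with H at 120° (2.1); NH2 at 240° is eclipsed with tBu at 240° (4.4). Total 10.6 kcal/mol.
B has the highest total (10.6 kcal/mol).

B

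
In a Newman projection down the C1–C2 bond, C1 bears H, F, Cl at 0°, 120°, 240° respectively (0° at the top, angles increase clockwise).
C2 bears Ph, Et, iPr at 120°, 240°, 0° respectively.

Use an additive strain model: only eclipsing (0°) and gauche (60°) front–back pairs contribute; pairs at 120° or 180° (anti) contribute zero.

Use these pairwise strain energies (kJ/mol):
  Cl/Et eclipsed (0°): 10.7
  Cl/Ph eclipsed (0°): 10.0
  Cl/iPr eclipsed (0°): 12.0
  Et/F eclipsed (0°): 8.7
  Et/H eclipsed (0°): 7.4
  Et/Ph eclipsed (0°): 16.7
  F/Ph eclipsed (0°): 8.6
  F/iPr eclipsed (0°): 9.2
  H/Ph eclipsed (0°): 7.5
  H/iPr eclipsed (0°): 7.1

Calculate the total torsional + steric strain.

This conformer (eclipsed): H–iPr eclipsed, F–Ph eclipsed, Cl–Et eclipsed; 7.1 + 8.6 + 10.7 = 26.4 kJ/mol.

26.4 kJ/mol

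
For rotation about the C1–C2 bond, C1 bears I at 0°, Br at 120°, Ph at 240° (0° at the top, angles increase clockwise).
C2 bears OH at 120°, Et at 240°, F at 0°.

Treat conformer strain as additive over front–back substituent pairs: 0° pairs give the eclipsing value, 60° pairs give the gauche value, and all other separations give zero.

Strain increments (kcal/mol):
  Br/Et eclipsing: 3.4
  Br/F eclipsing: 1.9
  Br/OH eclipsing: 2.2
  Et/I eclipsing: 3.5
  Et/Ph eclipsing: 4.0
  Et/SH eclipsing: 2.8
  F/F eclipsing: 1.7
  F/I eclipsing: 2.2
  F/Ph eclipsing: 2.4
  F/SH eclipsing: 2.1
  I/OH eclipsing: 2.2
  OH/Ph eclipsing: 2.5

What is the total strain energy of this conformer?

8.4 kcal/mol

This conformer is eclipsed. I at 0° is eclipsed with F at 0° (2.2); Br at 120° is eclipsed with OH at 120° (2.2); Ph at 240° is eclipsed with Et at 240° (4.0). Total 8.4 kcal/mol.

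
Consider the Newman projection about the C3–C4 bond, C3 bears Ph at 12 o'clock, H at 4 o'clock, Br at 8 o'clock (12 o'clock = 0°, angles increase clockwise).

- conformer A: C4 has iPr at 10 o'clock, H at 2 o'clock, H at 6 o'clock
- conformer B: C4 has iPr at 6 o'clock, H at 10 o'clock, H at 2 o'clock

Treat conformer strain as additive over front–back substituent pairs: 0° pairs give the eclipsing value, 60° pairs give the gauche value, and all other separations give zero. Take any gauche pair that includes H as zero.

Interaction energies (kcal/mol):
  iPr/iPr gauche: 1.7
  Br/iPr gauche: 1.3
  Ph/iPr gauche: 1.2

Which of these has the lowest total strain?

B

A is staggered. Ph at 0° is gauche with iPr at 300° (1.2); Br at 240° is gauche with iPr at 300° (1.3). Total 2.5 kcal/mol.
B is staggered. Br at 240° is gauche with iPr at 180° (1.3). Total 1.3 kcal/mol.
B has the lowest total (1.3 kcal/mol).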